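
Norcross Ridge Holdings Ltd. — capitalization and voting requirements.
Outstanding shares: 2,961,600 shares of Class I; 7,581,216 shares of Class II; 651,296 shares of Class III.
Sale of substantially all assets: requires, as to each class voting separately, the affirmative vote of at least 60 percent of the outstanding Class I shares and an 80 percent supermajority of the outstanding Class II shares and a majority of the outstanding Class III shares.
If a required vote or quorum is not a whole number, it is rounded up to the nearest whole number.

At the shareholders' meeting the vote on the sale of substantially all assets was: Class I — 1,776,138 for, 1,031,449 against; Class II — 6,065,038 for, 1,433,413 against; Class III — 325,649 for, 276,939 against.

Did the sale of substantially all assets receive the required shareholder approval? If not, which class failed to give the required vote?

Class I: 3/5 of 2961600 = 1776960; 1,776,960 required, 1,776,138 in favor — not approved.
Class II: 4/5 of 7581216 = 6064972.80, rounded up to 6064973; 6,064,973 required, 6,065,038 in favor — approved.
Class III: a majority of 651296 is 325649; 325,649 required, 325,649 in favor — approved.

Not approved — the Class I shares did not give the required vote.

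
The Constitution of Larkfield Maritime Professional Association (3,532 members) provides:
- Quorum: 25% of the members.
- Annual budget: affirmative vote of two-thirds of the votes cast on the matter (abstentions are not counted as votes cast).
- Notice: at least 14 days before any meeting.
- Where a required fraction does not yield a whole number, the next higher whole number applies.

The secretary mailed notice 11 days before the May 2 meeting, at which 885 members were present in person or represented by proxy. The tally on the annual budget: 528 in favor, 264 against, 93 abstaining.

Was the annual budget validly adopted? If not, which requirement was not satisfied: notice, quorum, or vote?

Notice: 11 days given; 14 required. Not satisfied.
Quorum: 25% of 3,532 = 883; 885 present. Satisfied.
Vote: requires two-thirds of the votes cast (885 − 93 abstaining = 792); 2/3 of 792 = 528, so 528 needed; 528 in favor. Satisfied.

Invalid — notice requirement not satisfied.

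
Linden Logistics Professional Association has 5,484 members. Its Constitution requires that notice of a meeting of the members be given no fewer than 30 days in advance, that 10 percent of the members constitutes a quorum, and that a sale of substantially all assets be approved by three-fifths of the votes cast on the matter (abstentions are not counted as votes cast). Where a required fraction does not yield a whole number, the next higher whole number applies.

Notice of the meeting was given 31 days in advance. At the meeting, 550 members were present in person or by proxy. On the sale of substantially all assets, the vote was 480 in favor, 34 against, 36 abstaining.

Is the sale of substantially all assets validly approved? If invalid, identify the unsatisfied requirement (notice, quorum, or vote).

Notice: 31 days given; 30 required. Satisfied.
Quorum: 10% of 5,484 = 548.40, rounded up to 549; 550 present. Satisfied.
Vote: requires three-fifths of the votes cast (550 − 36 abstaining = 514); 3/5 of 514 = 308.40, rounded up to 309, so 309 needed; 480 in favor. Satisfied.

Valid — all requirements satisfied.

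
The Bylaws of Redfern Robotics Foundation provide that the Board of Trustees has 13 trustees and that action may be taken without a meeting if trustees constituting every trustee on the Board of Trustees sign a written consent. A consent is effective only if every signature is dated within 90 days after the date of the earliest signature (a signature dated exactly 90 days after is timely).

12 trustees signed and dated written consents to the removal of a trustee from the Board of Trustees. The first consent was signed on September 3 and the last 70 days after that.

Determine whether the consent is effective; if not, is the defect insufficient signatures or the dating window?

Signatures required: every one of 13 — unanimous means all 13, so 13 needed; 12 signed. Insufficient.
Dating window: the latest signature is 70 days after the earliest; the limit is 90 days. Within the window.

Not effective — insufficient signatures.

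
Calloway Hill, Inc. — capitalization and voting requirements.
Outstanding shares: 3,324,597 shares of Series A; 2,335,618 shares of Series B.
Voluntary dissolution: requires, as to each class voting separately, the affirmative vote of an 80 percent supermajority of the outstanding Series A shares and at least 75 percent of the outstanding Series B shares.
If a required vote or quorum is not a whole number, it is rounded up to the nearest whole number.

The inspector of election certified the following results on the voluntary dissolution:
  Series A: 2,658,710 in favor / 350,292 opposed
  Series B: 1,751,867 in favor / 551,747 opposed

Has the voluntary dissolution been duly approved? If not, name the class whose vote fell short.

Series A: 4/5 of 3324597 = 2659677.60, rounded up to 2659678; 2,659,678 required, 2,658,710 in favor — not approved.
Series B: 3/4 of 2335618 = 1751713.50, rounded up to 1751714; 1,751,714 required, 1,751,867 in favor — approved.

Not approved — the Series A shares did not give the required vote.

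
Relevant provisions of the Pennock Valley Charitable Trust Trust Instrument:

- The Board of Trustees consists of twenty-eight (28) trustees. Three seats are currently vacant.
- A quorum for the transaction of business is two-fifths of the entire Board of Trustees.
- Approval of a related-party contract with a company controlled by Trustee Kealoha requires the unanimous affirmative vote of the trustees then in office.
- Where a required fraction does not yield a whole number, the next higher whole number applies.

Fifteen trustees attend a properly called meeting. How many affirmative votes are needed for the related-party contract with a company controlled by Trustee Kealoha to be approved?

25

The related-party contract with a company controlled by Trustee Kealoha requires the unanimous vote of the trustees then in office (25).
Unanimous means all 25.
(Only 15 can vote, so the related-party contract with a company controlled by Trustee Kealoha cannot pass at this meeting, but the required vote is still 25.)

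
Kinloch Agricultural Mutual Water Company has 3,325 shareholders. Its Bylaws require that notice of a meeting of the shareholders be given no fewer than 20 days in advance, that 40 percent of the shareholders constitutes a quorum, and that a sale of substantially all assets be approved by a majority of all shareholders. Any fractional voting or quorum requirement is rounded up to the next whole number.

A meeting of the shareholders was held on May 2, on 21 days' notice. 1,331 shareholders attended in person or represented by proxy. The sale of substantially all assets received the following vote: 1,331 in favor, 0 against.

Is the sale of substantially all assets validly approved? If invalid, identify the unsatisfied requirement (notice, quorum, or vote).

Invalid — vote requirement not satisfied.

Notice: 21 days given; 20 required. Satisfied.
Quorum: 40% of 3,325 = 1,330; 1,331 present. Satisfied.
Vote: requires a majority of all shareholders (3,325); a majority of 3325 is 1663, so 1,663 needed; 1,331 in favor. Not satisfied.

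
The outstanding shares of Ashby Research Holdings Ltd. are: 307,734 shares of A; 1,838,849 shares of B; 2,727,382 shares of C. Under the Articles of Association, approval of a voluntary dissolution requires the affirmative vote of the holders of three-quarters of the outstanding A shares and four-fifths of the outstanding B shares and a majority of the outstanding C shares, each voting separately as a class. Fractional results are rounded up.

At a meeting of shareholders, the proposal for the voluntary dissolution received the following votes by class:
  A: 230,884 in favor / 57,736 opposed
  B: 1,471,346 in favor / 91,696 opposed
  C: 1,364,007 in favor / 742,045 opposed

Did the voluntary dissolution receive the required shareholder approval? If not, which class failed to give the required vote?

A: 3/4 of 307734 = 230800.50, rounded up to 230801; 230,801 required, 230,884 in favor — approved.
B: 4/5 of 1838849 = 1471079.20, rounded up to 1471080; 1,471,080 required, 1,471,346 in favor — approved.
C: a majority of 2727382 is 1363692; 1,363,692 required, 1,364,007 in favor — approved.

Approved — every class gave the required vote.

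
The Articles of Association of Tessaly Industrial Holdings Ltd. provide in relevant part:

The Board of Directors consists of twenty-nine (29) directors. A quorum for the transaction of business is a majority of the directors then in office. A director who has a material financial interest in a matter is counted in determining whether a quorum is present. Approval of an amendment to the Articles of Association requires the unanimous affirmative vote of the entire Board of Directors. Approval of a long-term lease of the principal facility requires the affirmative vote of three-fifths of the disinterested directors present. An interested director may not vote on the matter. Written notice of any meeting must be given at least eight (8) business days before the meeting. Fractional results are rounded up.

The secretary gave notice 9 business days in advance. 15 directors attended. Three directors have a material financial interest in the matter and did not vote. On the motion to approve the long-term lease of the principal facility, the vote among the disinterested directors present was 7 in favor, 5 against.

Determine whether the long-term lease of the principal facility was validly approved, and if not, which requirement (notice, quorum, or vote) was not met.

Invalid — vote requirement not satisfied.

Notice: 9 business days given; 8 required (9 ≥ 8). Satisfied.
Quorum: 15 present (interested directors count toward quorum); quorum is 15. Satisfied.
Vote: the long-term lease of the principal facility requires three-fifths of the disinterested directors present (15 − 3 = 12). 3/5 of 12 = 7.20, rounded up to 8, so 8 affirmative votes are needed; 7 voted in favor. Not satisfied.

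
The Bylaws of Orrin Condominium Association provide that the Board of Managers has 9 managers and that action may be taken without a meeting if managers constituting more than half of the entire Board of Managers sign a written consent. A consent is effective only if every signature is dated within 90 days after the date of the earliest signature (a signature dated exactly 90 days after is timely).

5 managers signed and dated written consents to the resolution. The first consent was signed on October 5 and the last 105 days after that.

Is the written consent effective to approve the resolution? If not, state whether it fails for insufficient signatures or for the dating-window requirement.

Signatures required: more than half of 9 — a majority of 9 is 5, so 5 needed; 5 signed. Sufficient.
Dating window: the latest signature is 105 days after the earliest; the limit is 90 days. Outside the window.

Not effective — dating-window requirement not satisfied.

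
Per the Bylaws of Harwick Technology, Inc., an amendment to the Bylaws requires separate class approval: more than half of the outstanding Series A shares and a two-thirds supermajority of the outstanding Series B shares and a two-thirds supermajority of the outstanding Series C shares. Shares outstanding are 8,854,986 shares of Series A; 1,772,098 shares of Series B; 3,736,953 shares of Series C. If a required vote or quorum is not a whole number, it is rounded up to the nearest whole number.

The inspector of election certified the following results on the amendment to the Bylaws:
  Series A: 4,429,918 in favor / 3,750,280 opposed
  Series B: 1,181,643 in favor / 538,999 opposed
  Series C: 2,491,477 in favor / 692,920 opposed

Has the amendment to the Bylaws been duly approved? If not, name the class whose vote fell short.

Approved — every class gave the required vote.

Series A: a majority of 8854986 is 4427494; 4,427,494 required, 4,429,918 in favor — approved.
Series B: 2/3 of 1772098 = 1181398.67, rounded up to 1181399; 1,181,399 required, 1,181,643 in favor — approved.
Series C: 2/3 of 3736953 = 2491302; 2,491,302 required, 2,491,477 in favor — approved.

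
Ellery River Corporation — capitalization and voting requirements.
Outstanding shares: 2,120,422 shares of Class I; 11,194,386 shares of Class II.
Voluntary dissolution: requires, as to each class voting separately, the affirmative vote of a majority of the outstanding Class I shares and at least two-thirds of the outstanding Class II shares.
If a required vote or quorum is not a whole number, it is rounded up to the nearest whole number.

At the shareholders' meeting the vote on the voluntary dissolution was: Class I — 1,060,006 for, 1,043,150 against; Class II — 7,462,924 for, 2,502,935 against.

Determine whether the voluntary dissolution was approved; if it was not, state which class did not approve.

Not approved — the Class I shares did not give the required vote.

Class I: a majority of 2120422 is 1060212; 1,060,212 required, 1,060,006 in favor — not approved.
Class II: 2/3 of 11194386 = 7462924; 7,462,924 required, 7,462,924 in favor — approved.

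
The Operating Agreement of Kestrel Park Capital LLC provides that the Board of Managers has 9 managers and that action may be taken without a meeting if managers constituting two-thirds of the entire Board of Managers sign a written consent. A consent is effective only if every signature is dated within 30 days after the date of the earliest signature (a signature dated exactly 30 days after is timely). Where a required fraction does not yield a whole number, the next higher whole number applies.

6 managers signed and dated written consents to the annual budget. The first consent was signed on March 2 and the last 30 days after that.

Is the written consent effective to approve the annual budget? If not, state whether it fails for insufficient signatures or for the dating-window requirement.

Effective — both the signature and dating-window requirements are satisfied.

Signatures required: two-thirds of 9 — 2/3 of 9 = 6, so 6 needed; 6 signed. Sufficient.
Dating window: the latest signature is 30 days after the earliest; the limit is 30 days. Within the window.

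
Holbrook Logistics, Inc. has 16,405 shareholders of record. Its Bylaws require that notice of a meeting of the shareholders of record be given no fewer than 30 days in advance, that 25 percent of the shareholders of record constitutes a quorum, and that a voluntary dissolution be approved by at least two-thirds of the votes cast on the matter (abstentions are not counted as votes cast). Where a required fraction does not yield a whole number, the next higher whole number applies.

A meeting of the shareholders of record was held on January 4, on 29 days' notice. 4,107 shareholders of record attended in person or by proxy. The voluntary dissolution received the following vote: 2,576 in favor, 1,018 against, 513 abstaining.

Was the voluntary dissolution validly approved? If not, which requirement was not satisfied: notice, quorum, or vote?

Invalid — notice requirement not satisfied.

Notice: 29 days given; 30 required. Not satisfied.
Quorum: 25% of 16,405 = 4,101.25, rounded up to 4,102; 4,107 present. Satisfied.
Vote: requires two-thirds of the votes cast (4,107 − 513 abstaining = 3,594); 2/3 of 3594 = 2396, so 2,396 needed; 2,576 in favor. Satisfied.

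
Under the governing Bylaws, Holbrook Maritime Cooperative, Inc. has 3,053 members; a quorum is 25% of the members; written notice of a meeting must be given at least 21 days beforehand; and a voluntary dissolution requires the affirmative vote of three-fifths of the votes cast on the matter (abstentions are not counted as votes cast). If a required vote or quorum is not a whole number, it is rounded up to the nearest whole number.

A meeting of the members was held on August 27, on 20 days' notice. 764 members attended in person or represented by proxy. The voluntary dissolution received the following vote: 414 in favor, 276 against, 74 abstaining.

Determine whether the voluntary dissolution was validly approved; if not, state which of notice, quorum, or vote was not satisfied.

Notice: 20 days given; 21 required. Not satisfied.
Quorum: 25% of 3,053 = 763.25, rounded up to 764; 764 present. Satisfied.
Vote: requires three-fifths of the votes cast (764 − 74 abstaining = 690); 3/5 of 690 = 414, so 414 needed; 414 in favor. Satisfied.

Invalid — notice requirement not satisfied.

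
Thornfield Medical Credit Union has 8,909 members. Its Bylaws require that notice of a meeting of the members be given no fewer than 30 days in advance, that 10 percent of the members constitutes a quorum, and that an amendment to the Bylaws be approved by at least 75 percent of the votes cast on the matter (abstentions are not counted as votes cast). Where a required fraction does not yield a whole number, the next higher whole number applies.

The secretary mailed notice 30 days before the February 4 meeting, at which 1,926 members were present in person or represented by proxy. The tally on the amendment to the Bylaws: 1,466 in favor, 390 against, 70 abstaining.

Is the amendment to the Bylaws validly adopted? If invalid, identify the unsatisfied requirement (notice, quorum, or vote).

Valid — all requirements satisfied.

Notice: 30 days given; 30 required. Satisfied.
Quorum: 10% of 8,909 = 890.90, rounded up to 891; 1,926 present. Satisfied.
Vote: requires three-fourths of the votes cast (1,926 − 70 abstaining = 1,856); 3/4 of 1856 = 1392, so 1,392 needed; 1,466 in favor. Satisfied.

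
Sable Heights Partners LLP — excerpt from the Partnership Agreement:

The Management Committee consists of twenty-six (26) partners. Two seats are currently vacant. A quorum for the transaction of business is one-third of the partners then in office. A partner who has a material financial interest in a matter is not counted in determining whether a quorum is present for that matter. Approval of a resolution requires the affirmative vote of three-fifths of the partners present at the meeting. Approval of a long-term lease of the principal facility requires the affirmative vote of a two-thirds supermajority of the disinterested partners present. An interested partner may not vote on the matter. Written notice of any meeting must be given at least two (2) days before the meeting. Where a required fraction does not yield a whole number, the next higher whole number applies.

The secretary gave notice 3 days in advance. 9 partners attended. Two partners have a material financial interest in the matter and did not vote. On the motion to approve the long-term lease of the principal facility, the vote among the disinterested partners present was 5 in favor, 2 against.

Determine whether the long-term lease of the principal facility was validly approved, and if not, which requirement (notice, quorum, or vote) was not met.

Invalid — quorum requirement not satisfied.

Notice: 3 days given; 2 required (3 ≥ 2). Satisfied.
Quorum: 9 present, but the 2 interested partners do not count, leaving 7. Quorum is 8. Not satisfied.
Vote: the long-term lease of the principal facility requires two-thirds of the disinterested partners present (9 − 2 = 7). 2/3 of 7 = 4.67, rounded up to 5, so 5 affirmative votes are needed; 5 voted in favor. Satisfied. (Moot — without a quorum no business can be validly transacted.)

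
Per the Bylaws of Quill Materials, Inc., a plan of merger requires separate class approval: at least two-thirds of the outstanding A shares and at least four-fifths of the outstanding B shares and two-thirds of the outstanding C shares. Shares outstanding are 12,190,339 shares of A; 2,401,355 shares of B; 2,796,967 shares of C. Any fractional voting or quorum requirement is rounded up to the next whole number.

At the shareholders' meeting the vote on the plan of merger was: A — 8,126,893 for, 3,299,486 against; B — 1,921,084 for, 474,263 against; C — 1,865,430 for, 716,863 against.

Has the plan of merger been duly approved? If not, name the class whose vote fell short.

Approved — every class gave the required vote.

A: 2/3 of 12190339 = 8126892.67, rounded up to 8126893; 8,126,893 required, 8,126,893 in favor — approved.
B: 4/5 of 2401355 = 1921084; 1,921,084 required, 1,921,084 in favor — approved.
C: 2/3 of 2796967 = 1864644.67, rounded up to 1864645; 1,864,645 required, 1,865,430 in favor — approved.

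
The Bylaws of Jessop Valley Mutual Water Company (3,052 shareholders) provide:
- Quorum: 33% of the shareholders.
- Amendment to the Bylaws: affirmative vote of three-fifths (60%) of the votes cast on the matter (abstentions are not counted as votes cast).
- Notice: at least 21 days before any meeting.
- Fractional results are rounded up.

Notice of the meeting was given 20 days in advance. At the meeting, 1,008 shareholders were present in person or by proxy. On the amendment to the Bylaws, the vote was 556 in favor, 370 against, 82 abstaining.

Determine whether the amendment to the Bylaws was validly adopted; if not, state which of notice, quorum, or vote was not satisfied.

Invalid — notice requirement not satisfied.

Notice: 20 days given; 21 required. Not satisfied.
Quorum: 33% of 3,052 = 1,007.16, rounded up to 1,008; 1,008 present. Satisfied.
Vote: requires three-fifths of the votes cast (1,008 − 82 abstaining = 926); 3/5 of 926 = 555.60, rounded up to 556, so 556 needed; 556 in favor. Satisfied.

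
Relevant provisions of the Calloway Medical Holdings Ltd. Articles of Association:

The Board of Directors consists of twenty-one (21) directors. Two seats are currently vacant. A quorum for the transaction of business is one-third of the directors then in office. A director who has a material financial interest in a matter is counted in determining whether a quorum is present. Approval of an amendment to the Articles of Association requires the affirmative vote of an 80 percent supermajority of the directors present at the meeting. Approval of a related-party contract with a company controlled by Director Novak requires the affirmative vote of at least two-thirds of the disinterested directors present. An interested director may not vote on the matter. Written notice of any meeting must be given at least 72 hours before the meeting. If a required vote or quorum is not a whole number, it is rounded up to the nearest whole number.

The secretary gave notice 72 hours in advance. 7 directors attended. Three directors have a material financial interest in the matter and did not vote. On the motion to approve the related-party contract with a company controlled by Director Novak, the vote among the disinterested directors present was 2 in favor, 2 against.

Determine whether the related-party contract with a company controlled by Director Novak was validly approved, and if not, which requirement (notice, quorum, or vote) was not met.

Notice: 72 hours given; 72 required (72 ≥ 72). Satisfied.
Quorum: 7 present (interested directors count toward quorum); quorum is 7. Satisfied.
Vote: the related-party contract with a company controlled by Director Novak requires two-thirds of the disinterested directors present (7 − 3 = 4). 2/3 of 4 = 2.67, rounded up to 3, so 3 affirmative votes are needed; 2 voted in favor. Not satisfied.

Invalid — vote requirement not satisfied.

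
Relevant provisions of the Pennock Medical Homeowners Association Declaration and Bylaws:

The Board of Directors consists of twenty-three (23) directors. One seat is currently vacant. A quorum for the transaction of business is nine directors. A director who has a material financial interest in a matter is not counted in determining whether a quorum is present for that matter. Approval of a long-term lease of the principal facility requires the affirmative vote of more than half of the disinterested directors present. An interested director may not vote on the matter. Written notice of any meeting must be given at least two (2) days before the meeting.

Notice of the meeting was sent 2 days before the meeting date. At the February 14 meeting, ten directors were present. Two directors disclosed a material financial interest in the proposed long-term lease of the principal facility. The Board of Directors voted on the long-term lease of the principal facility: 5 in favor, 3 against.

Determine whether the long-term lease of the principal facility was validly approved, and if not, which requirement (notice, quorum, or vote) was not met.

Invalid — quorum requirement not satisfied.

Notice: 2 days given; 2 required (2 ≥ 2). Satisfied.
Quorum: 10 present, but the 2 interested directors do not count, leaving 8. Quorum is 9. Not satisfied.
Vote: the long-term lease of the principal facility requires a majority of the disinterested directors present (10 − 2 = 8). A majority of 8 is 5, so 5 affirmative votes are needed; 5 voted in favor. Satisfied. (Moot — without a quorum no business can be validly transacted.)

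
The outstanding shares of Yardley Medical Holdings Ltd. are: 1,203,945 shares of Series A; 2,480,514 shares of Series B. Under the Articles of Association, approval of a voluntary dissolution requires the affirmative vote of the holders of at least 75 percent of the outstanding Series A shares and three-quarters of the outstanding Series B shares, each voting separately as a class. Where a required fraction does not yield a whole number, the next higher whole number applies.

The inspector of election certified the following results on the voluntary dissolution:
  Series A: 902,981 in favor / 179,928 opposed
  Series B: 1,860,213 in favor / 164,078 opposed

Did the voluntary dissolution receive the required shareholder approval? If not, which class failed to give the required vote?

Series A: 3/4 of 1203945 = 902958.75, rounded up to 902959; 902,959 required, 902,981 in favor — approved.
Series B: 3/4 of 2480514 = 1860385.50, rounded up to 1860386; 1,860,386 required, 1,860,213 in favor — not approved.

Not approved — the Series B shares did not give the required vote.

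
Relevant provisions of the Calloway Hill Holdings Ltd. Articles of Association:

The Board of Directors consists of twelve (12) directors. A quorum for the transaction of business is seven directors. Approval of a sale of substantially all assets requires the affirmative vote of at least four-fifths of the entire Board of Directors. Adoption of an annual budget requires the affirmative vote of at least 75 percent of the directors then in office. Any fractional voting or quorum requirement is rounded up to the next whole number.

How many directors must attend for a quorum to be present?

The quorum is fixed at 7.

7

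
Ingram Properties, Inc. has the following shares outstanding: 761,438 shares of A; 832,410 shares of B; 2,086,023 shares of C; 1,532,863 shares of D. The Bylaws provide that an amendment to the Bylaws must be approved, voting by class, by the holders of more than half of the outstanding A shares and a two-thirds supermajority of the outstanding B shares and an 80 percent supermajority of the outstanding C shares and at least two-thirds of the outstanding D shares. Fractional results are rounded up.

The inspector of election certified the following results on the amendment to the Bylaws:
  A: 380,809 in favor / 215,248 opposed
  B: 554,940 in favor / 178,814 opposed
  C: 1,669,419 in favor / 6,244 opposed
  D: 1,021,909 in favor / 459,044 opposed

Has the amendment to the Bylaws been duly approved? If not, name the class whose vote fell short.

A: a majority of 761438 is 380720; 380,720 required, 380,809 in favor — approved.
B: 2/3 of 832410 = 554940; 554,940 required, 554,940 in favor — approved.
C: 4/5 of 2086023 = 1668818.40, rounded up to 1668819; 1,668,819 required, 1,669,419 in favor — approved.
D: 2/3 of 1532863 = 1021908.67, rounded up to 1021909; 1,021,909 required, 1,021,909 in favor — approved.

Approved — every class gave the required vote.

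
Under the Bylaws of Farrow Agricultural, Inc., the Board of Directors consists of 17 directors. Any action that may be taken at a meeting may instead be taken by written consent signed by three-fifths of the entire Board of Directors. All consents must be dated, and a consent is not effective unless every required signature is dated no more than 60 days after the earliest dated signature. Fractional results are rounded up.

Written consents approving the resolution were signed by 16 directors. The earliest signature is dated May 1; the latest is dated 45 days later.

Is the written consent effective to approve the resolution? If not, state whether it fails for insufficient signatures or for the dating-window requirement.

Effective — both the signature and dating-window requirements are satisfied.

Signatures required: three-fifths of 17 — 3/5 of 17 = 10.20, rounded up to 11, so 11 needed; 16 signed. Sufficient.
Dating window: the latest signature is 45 days after the earliest; the limit is 60 days. Within the window.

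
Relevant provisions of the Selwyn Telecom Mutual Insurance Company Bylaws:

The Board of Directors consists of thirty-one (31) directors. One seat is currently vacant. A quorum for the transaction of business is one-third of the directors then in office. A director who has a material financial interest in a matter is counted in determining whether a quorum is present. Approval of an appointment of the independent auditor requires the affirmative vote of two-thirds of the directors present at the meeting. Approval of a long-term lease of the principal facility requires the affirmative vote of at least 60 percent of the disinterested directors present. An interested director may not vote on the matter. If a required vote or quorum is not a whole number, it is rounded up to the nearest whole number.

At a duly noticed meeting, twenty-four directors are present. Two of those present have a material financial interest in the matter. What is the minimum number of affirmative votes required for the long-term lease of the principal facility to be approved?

The long-term lease of the principal facility requires three-fifths of the disinterested directors present (24 − 2 = 22).
3/5 of 22 = 13.20, rounded up to 14.

14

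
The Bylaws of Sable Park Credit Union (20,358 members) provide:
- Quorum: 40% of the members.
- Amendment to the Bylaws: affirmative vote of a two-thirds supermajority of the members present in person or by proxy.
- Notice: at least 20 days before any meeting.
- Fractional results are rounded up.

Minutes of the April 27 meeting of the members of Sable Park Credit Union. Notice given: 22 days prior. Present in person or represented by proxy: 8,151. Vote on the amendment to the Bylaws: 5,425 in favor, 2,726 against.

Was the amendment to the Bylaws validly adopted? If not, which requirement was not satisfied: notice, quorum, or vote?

Invalid — vote requirement not satisfied.

Notice: 22 days given; 20 required. Satisfied.
Quorum: 40% of 20,358 = 8,143.20, rounded up to 8,144; 8,151 present. Satisfied.
Vote: requires two-thirds of those present (8,151); 2/3 of 8151 = 5434, so 5,434 needed; 5,425 in favor. Not satisfied.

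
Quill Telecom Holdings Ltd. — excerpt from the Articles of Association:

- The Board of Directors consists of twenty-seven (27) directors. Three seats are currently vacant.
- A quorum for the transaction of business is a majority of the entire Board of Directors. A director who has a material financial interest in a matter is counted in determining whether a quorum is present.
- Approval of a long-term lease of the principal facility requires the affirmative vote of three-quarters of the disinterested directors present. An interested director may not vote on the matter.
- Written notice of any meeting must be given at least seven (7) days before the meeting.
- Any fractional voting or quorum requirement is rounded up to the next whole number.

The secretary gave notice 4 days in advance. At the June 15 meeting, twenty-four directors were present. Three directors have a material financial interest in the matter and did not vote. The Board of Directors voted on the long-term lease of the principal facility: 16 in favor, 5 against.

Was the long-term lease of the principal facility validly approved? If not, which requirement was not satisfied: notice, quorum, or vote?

Invalid — notice requirement not satisfied.

Notice: 4 days given; 7 required (4 < 7). Not satisfied.
Quorum: 24 present (interested directors count toward quorum); quorum is 14. Satisfied.
Vote: the long-term lease of the principal facility requires three-fourths of the disinterested directors present (24 − 3 = 21). 3/4 of 21 = 15.75, rounded up to 16, so 16 affirmative votes are needed; 16 voted in favor. Satisfied.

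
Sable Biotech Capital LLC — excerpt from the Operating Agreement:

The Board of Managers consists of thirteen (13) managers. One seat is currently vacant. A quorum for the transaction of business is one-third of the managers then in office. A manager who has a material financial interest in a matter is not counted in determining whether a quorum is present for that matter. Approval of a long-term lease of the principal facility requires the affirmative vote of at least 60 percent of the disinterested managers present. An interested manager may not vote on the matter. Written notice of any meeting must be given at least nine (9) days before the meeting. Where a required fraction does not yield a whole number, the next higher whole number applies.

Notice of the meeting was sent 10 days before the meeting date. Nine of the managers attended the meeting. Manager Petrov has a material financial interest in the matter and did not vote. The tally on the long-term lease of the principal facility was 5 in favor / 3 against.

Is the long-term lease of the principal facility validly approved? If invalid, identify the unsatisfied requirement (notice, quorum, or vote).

Valid — all requirements satisfied.

Notice: 10 days given; 9 required (10 ≥ 9). Satisfied.
Quorum: 9 present, but the 1 interested manager does not count, leaving 8. Quorum is 4. Satisfied.
Vote: the long-term lease of the principal facility requires three-fifths of the disinterested managers present (9 − 1 = 8). 3/5 of 8 = 4.80, rounded up to 5, so 5 affirmative votes are needed; 5 voted in favor. Satisfied.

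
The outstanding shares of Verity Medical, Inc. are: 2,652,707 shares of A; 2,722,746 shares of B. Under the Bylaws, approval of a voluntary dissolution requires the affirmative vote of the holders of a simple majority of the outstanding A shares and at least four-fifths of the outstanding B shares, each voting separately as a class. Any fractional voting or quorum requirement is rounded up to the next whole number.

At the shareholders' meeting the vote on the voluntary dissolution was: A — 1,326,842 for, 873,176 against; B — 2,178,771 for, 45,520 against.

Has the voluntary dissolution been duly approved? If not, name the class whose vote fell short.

Approved — every class gave the required vote.

A: a majority of 2652707 is 1326354; 1,326,354 required, 1,326,842 in favor — approved.
B: 4/5 of 2722746 = 2178196.80, rounded up to 2178197; 2,178,197 required, 2,178,771 in favor — approved.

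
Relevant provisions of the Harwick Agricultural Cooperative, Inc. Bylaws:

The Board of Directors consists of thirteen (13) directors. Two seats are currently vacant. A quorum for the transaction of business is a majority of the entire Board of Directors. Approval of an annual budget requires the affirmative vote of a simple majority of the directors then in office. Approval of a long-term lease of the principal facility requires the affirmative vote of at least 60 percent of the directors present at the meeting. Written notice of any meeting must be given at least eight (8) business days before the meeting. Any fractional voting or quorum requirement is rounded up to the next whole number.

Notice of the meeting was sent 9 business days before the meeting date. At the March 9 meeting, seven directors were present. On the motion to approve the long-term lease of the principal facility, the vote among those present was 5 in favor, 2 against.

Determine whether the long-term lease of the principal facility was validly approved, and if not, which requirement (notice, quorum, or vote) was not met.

Valid — all requirements satisfied.

Notice: 9 business days given; 8 required (9 ≥ 8). Satisfied.
Quorum: 7 present; quorum is 7. Satisfied.
Vote: the long-term lease of the principal facility requires three-fifths of the directors present (7). 3/5 of 7 = 4.20, rounded up to 5, so 5 affirmative votes are needed; 5 voted in favor. Satisfied.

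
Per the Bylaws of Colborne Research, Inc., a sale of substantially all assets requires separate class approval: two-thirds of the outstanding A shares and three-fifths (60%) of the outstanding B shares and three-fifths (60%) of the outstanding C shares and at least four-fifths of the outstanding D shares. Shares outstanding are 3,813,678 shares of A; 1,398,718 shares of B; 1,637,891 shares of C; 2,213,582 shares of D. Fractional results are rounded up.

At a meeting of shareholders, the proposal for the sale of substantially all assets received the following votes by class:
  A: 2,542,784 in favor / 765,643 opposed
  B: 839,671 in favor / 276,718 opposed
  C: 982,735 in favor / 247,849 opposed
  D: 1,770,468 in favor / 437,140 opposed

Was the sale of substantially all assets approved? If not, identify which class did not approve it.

A: 2/3 of 3813678 = 2542452; 2,542,452 required, 2,542,784 in favor — approved.
B: 3/5 of 1398718 = 839230.80, rounded up to 839231; 839,231 required, 839,671 in favor — approved.
C: 3/5 of 1637891 = 982734.60, rounded up to 982735; 982,735 required, 982,735 in favor — approved.
D: 4/5 of 2213582 = 1770865.60, rounded up to 1770866; 1,770,866 required, 1,770,468 in favor — not approved.

Not approved — the D shares did not give the required vote.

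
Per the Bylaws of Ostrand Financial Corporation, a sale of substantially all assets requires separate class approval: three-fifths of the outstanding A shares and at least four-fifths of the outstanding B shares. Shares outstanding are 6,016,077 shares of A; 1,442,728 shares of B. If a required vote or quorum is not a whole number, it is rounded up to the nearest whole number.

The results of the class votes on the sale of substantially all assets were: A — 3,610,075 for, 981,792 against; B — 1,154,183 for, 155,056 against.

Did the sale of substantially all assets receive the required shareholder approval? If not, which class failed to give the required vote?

A: 3/5 of 6016077 = 3609646.20, rounded up to 3609647; 3,609,647 required, 3,610,075 in favor — approved.
B: 4/5 of 1442728 = 1154182.40, rounded up to 1154183; 1,154,183 required, 1,154,183 in favor — approved.

Approved — every class gave the required vote.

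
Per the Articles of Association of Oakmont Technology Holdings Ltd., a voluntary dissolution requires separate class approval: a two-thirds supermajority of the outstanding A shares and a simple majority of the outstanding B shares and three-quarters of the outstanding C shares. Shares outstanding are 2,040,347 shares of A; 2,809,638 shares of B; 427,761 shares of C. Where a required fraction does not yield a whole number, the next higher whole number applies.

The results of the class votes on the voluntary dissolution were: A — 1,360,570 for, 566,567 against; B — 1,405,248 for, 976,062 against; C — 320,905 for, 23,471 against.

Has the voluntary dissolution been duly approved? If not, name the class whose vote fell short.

A: 2/3 of 2040347 = 1360231.33, rounded up to 1360232; 1,360,232 required, 1,360,570 in favor — approved.
B: a majority of 2809638 is 1404820; 1,404,820 required, 1,405,248 in favor — approved.
C: 3/4 of 427761 = 320820.75, rounded up to 320821; 320,821 required, 320,905 in favor — approved.

Approved — every class gave the required vote.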